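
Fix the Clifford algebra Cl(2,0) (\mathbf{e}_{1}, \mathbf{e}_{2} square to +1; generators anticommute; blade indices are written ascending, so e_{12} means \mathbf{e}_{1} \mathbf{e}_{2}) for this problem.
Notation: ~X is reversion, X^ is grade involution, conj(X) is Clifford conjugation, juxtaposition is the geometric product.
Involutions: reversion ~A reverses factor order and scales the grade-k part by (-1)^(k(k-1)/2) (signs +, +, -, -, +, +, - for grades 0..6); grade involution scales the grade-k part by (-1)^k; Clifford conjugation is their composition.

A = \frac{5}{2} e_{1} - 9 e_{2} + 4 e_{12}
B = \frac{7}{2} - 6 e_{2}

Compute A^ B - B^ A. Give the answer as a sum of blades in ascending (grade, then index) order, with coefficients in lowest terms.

first term: -54 - \frac{131}{4} e_{1} + \frac{63}{2} e_{2} + 29 e_{12}
second term: -54 - \frac{61}{4} e_{1} - \frac{63}{2} e_{2} - e_{12}
Answer: -\frac{35}{2} e_{1} + 63 e_{2} + 30 e_{12}


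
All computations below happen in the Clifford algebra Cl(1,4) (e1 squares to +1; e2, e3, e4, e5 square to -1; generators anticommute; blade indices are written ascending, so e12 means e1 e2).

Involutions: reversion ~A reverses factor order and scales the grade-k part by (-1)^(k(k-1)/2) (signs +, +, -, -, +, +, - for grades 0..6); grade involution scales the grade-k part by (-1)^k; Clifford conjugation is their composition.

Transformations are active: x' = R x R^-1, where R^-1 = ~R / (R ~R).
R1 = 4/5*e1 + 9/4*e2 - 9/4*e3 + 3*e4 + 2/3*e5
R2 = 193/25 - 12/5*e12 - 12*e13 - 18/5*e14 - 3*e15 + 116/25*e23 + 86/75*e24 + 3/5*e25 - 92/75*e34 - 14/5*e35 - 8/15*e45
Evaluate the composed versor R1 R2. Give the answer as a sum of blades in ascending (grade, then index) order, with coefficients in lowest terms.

Distribute over the terms of R1 (each basis-blade product reordered to ascending indices, repeated generators contracted through their squares):
(4/5*e1) R2 = 772/125*e1 - 48/25*e2 - 48/5*e3 - 72/25*e4 - 12/5*e5 + 464/125*e123 + 344/375*e124 + 12/25*e125 - 368/375*e134 - 56/25*e135 - 32/75*e145
(9/4*e2) R2 = -27/5*e1 + 1737/100*e2 - 261/25*e3 - 129/50*e4 - 27/20*e5 + 27*e123 + 81/10*e124 + 27/4*e125 - 69/25*e234 - 63/10*e235 - 6/5*e245
(-9/4*e3) R2 = 27*e1 - 261/25*e2 - 1737/100*e3 - 69/25*e4 - 63/10*e5 + 27/5*e123 - 81/10*e134 - 27/4*e135 + 129/50*e234 + 27/20*e235 + 6/5*e345
(3*e4) R2 = -54/5*e1 + 86/25*e2 - 92/25*e3 + 579/25*e4 + 8/5*e5 - 36/5*e124 - 36*e134 + 9*e145 + 348/25*e234 - 9/5*e245 + 42/5*e345
(2/3*e5) R2 = -2*e1 + 2/5*e2 - 28/15*e3 - 16/45*e4 + 386/75*e5 - 8/5*e125 - 8*e135 - 12/5*e145 + 232/75*e235 + 172/225*e245 - 184/225*e345
Summing the partial products and collecting blades:
Answer: 1872/125*e1 + 177/20*e2 - 12887/300*e3 + 6563/450*e4 - 991/300*e5 + 4514/125*e123 + 1363/750*e124 + 563/100*e125 - 33811/750*e134 - 1699/100*e135 + 463/75*e145 + 687/50*e234 - 557/300*e235 - 503/225*e245 + 1976/225*e345


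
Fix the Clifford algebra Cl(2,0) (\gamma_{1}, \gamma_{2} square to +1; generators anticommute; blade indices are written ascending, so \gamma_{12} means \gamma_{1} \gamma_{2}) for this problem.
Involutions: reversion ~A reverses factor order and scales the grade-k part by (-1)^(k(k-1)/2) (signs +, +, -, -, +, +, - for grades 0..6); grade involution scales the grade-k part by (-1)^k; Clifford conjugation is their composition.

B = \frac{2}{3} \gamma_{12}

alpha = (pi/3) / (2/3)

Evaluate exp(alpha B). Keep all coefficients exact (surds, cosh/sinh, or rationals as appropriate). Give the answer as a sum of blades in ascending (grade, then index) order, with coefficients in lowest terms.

B^2 = (\frac{2}{3})^2*(\gamma_{12})^2 = \frac{4}{9}*(-1) = -\frac{4}{9} (a basis 2-blade squares to minus the product of its generators' squares).
B^2 = -\frac{4}{9} — the negative square puts this in the circular regime; l = \frac{2}{3}, alpha*l = \frac{\pi}{3}, so exp(alpha B) = cos(\frac{\pi}{3}) + (sin(\frac{\pi}{3})/(\frac{2}{3}))*B = \frac{1}{2} + (\frac{3 \sqrt{3}}{4})*B.
Answer: \frac{1}{2} + \frac{\sqrt{3}}{2} \gamma_{12}


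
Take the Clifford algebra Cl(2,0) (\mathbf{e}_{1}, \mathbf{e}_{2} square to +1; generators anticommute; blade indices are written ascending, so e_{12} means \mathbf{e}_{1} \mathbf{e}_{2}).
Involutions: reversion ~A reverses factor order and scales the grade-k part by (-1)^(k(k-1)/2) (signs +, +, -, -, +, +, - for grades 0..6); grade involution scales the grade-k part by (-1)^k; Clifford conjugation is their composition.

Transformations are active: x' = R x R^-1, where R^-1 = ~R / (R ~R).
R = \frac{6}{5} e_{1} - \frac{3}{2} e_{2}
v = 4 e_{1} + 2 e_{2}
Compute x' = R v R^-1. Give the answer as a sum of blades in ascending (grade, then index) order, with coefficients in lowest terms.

~R = \frac{6}{5} e_{1} - \frac{3}{2} e_{2}, and R ~R = \frac{369}{100}, so R^-1 = ~R / (\frac{369}{100}).
R v = \frac{9}{5} + \frac{42}{5} e_{12}
Answer: -\frac{116}{41} e_{1} - \frac{142}{41} e_{2}


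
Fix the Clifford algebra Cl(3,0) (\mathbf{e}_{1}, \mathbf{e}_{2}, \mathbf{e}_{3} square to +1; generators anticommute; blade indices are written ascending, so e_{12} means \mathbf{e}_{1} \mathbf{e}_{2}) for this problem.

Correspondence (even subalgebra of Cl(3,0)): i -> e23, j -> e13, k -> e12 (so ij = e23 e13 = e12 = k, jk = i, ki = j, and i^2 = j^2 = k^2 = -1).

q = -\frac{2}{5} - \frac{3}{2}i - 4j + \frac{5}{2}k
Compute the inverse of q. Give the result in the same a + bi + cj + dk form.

In blades: q = -\frac{2}{5} + \frac{5}{2} e_{12} - 4 e_{13} - \frac{3}{2} e_{23}.
With qbar = -\frac{2}{5} - \frac{5}{2} e_{12} + 4 e_{13} + \frac{3}{2} e_{23} (scalar fixed, mapped units negated), q qbar = \frac{1233}{50} (the sum of squared coefficients), so q^-1 = qbar / (\frac{1233}{50}) = -\frac{20}{1233} - \frac{125}{1233} e_{12} + \frac{200}{1233} e_{13} + \frac{25}{411} e_{23}; translating back:
Answer: -\frac{20}{1233} + \frac{25}{411}i + \frac{200}{1233}j - \frac{125}{1233}k


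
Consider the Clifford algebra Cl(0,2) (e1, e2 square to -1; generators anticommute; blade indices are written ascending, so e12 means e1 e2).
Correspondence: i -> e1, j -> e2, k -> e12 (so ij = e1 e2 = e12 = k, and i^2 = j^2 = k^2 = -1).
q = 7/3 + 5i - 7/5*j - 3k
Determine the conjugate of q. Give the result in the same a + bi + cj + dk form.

In blades: q = 7/3 + 5*e1 - 7/5*e2 - 3*e12.
Conjugation here is Clifford conjugation: the scalar is fixed and the grade-1 and grade-2 blades all flip sign, giving 7/3 - 5*e1 + 7/5*e2 + 3*e12; translating back:
Answer: 7/3 - 5i + 7/5*j + 3k


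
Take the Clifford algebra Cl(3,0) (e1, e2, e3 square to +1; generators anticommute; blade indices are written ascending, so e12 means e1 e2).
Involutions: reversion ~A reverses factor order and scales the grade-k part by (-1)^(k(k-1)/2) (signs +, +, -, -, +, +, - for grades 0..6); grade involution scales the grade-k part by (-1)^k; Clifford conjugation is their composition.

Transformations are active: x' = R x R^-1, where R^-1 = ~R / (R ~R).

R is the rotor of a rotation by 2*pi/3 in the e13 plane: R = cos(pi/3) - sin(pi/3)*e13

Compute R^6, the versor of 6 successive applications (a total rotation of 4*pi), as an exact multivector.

Because a rotor carries half the rotation angle, composing 6 copies of this e13-plane rotor multiplies the phase: 6*(pi/3) = 2*pi, hence R^6 = cos(2*pi) - sin(2*pi)*e13.
cos(2*pi) = 1 and sin(2*pi) = 0, so R^6 = 1. The total rotation 4*pi is 2 full turns, so every vector returns to itself, yet the rotor is +1, back on the identity sheet (an even number of 2*pi turns).
Answer: 1


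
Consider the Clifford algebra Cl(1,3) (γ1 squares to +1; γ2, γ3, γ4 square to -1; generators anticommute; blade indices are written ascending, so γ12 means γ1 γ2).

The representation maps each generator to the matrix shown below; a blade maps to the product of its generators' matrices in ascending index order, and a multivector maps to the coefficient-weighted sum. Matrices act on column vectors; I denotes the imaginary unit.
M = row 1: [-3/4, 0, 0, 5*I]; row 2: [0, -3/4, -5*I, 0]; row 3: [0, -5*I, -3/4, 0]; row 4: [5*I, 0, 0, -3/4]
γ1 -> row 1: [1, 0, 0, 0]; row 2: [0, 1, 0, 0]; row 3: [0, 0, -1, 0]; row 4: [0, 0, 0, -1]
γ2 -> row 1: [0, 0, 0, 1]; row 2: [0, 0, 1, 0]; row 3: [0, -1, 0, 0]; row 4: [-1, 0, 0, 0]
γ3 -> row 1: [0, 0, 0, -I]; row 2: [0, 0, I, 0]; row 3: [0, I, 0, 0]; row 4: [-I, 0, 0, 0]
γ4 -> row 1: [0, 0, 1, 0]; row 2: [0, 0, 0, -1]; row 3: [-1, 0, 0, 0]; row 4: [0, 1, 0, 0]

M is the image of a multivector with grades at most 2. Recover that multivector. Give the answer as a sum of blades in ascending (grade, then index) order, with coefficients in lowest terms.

Method: the blade images are trace-orthogonal — tr(rho(e_A) rho(e_B)^-1) = 4 if A = B and 0 otherwise — and rho(e_A)^-1 = (e_A)^2 * rho(e_A) with (e_A)^2 = +1 or -1, so the coefficient of e_A in the preimage is (e_A)^2 * tr(M rho(e_A))/4.
Nonzero projections over blades of grade <= 2: 1: (1)^2 = +1, tr(M 1) = -3, coefficient -3/4; γ3: (γ3)^2 = -1, tr(M rho(γ3)) = 20, coefficient -5. Every other blade of grade <= 2 projects to 0.
Answer: -3/4 - 5*γ3


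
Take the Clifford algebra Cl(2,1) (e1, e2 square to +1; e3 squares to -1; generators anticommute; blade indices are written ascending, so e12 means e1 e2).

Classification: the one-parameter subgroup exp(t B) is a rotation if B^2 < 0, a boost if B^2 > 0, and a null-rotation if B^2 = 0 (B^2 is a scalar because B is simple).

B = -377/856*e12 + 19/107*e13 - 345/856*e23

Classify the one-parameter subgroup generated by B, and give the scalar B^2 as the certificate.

B^2 term by term: the squares give (-377/856)^2*(e12)^2 + (19/107)^2*(e13)^2 + (-345/856)^2*(e23)^2 = 142129/732736*(-1) + 361/11449*(+1) + 119025/732736*(+1) = 0 (each basis 2-blade squares to minus the product of its generators' squares); cross terms between blades sharing an index anticommute and cancel. So B^2 = 0.
Answer: null-rotation, certificate B^2 = 0. The invariant at work: B^2 = 0 is unchanged by conjugation, hence its sign classifies the subgroup whatever basis B is written in.


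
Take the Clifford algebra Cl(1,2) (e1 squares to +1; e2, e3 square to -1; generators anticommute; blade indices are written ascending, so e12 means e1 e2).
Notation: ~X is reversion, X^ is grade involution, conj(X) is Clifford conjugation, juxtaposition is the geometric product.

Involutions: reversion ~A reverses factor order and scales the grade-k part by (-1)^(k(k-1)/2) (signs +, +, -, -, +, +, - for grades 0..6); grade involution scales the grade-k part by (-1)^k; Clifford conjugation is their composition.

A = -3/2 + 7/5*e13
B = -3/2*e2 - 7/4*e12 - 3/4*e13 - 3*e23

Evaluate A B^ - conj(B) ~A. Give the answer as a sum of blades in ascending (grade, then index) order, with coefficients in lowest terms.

first term: -21/20 - 9/4*e2 - 63/40*e12 + 9/8*e13 + 41/20*e23 - 21/10*e123
second term: -21/20 - 9/4*e2 + 63/40*e12 - 9/8*e13 - 41/20*e23 + 21/10*e123
Answer: -63/20*e12 + 9/4*e13 + 41/10*e23 - 21/5*e123


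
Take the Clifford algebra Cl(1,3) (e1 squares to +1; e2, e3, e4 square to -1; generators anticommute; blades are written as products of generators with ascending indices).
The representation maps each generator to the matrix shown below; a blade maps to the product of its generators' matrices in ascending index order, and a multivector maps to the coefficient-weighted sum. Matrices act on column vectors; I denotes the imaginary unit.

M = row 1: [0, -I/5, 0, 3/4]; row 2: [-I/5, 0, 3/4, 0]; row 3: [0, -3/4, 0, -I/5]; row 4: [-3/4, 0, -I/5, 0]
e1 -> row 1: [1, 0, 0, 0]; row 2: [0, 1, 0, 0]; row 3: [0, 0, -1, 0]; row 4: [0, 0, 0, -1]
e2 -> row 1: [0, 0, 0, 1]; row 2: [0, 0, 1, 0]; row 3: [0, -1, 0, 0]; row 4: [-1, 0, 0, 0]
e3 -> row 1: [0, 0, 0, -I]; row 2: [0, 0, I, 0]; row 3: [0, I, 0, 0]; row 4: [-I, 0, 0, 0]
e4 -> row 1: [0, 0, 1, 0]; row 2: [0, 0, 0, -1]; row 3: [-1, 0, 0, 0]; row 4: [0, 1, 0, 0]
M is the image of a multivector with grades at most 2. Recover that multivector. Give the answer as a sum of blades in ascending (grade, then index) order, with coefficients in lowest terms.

Method: the blade images are trace-orthogonal — tr(rho(e_A) rho(e_B)^-1) = 4 if A = B and 0 otherwise — and rho(e_A)^-1 = (e_A)^2 * rho(e_A) with (e_A)^2 = +1 or -1, so the coefficient of e_A in the preimage is (e_A)^2 * tr(M rho(e_A))/4.
Nonzero projections over blades of grade <= 2: e2: (e2)^2 = -1, tr(M rho(e2)) = -3, coefficient 3/4; e3 e4: (e3 e4)^2 = -1, tr(M rho(e3 e4)) = -4/5, coefficient 1/5. Every other blade of grade <= 2 projects to 0.
Answer: 3/4*e2 + 1/5*e3 e4


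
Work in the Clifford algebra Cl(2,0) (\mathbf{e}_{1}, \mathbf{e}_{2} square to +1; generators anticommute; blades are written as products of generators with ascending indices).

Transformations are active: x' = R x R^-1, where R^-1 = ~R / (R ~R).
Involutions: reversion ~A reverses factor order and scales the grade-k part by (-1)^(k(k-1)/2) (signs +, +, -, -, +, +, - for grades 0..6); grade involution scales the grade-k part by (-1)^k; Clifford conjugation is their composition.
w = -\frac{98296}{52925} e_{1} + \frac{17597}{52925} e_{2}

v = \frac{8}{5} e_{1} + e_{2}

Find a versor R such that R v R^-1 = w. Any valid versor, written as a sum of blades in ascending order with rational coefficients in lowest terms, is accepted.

A norm check does it: q(v) = q(w) = \frac{89}{25}, hence R = v + w = -\frac{13616}{52925} e_{1} + \frac{70522}{52925} e_{2} realises the map — parallel part kept, (v - w)/2 negated, v carried to w.
Answer: -\frac{13616}{52925} e_{1} + \frac{70522}{52925} e_{2}


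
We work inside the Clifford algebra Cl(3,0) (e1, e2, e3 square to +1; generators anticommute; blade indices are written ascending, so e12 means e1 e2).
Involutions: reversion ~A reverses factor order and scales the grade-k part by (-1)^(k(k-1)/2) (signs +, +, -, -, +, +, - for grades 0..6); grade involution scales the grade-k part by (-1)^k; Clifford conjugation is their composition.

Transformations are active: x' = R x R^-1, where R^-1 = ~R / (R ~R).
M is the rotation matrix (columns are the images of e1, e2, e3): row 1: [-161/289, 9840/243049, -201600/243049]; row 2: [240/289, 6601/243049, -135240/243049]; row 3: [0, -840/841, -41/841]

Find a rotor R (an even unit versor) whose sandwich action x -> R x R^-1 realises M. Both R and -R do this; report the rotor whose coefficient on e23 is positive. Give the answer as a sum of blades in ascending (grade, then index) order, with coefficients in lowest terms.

Method: write R = a + b12*e12 + b13*e13 + b23*e23 with a^2 + b12^2 + b13^2 + b23^2 = 1 (so R^-1 = ~R). Expanding the columns R e_j ~R gives tr M = 4a^2 - 1 and, from the antisymmetric part, M21 - M12 = -4a*b12, M13 - M31 = 4a*b13, M32 - M23 = -4a*b23.
Here tr M = -140649/243049, so a^2 = (1 + tr M)/4 = 25600/243049 and a = ±160/493. Taking a = 160/493: M21 - M12 = 192000/243049, M13 - M31 = -201600/243049, M32 - M23 = -107520/243049, giving b12 = -300/493, b13 = -315/493, b23 = 168/493, i.e. R = 160/493 - 300/493*e12 - 315/493*e13 + 168/493*e23.
Its e23 coefficient is already positive.
Answer: 160/493 - 300/493*e12 - 315/493*e13 + 168/493*e23. Note: both R and -R realise this M (trace -140649/243049); the covering map identifies them, and the e23-coefficient sign is the tie-breaker.


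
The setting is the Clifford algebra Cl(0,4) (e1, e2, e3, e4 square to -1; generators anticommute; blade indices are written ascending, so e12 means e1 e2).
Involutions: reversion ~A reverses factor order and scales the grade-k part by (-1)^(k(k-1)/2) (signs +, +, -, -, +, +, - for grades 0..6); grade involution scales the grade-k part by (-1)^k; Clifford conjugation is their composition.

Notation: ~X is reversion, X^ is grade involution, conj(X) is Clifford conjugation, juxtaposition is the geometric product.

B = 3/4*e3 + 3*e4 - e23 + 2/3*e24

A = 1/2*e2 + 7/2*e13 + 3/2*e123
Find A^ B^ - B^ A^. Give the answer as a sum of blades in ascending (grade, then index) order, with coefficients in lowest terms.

first term: 9/8*e1 - 1/2*e3 + 1/3*e4 - 37/8*e12 + 3/8*e23 + 3/2*e24 - 23/2*e134 + 13/6*e1234
second term: -33/8*e1 + 1/2*e3 - 1/3*e4 + 19/8*e12 - 3/8*e23 - 3/2*e24 - 19/2*e134 - 41/6*e1234
Answer: 21/4*e1 - e3 + 2/3*e4 - 7*e12 + 3/4*e23 + 3*e24 - 2*e134 + 9*e1234


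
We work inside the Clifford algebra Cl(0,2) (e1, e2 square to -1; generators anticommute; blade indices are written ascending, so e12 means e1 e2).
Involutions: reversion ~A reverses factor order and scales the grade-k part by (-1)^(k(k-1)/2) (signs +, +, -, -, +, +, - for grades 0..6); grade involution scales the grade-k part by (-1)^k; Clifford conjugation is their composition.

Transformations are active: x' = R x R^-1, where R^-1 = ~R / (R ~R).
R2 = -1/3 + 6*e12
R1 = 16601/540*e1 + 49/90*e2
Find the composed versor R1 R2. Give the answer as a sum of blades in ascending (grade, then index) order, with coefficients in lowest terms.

Distribute over the terms of R1 (each basis-blade product reordered to ascending indices, repeated generators contracted through their squares):
(16601/540*e1) R2 = -16601/1620*e1 - 16601/90*e2
(49/90*e2) R2 = 49/15*e1 - 49/270*e2
Summing the partial products and collecting blades:
Answer: -11309/1620*e1 - 24926/135*e2


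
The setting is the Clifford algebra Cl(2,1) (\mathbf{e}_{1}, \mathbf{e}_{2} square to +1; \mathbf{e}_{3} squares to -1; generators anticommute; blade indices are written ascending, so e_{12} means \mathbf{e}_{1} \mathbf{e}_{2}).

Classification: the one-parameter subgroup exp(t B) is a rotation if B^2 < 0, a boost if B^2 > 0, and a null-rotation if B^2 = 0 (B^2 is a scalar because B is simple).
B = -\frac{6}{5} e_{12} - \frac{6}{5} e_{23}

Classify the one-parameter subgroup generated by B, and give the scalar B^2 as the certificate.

B^2 term by term: the squares give (-\frac{6}{5})^2*(e_{12})^2 + (-\frac{6}{5})^2*(e_{23})^2 = \frac{36}{25}*(-1) + \frac{36}{25}*(+1) = 0 (each basis 2-blade squares to minus the product of its generators' squares); cross terms between blades sharing an index anticommute and cancel. So B^2 = 0.
Answer: null-rotation, certificate B^2 = 0. No conjugation can change B^2 = 0; the sign gives the class.


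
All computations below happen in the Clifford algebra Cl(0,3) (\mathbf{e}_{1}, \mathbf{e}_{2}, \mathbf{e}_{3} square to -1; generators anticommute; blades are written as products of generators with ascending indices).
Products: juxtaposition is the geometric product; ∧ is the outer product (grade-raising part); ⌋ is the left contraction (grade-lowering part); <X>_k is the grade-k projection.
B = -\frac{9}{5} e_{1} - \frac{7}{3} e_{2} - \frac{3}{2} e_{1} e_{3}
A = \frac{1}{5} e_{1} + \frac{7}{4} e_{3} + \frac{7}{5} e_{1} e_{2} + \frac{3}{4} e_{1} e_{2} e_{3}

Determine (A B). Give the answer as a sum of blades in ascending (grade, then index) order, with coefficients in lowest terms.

step 1: \frac{9}{25} + \frac{77}{120} e_{1} - \frac{729}{200} e_{2} + \frac{3}{10} e_{3} - \frac{7}{15} e_{1} e_{2} + \frac{7}{5} e_{1} e_{3} + \frac{10}{3} e_{2} e_{3}
Answer: \frac{9}{25} + \frac{77}{120} e_{1} - \frac{729}{200} e_{2} + \frac{3}{10} e_{3} - \frac{7}{15} e_{1} e_{2} + \frac{7}{5} e_{1} e_{3} + \frac{10}{3} e_{2} e_{3}


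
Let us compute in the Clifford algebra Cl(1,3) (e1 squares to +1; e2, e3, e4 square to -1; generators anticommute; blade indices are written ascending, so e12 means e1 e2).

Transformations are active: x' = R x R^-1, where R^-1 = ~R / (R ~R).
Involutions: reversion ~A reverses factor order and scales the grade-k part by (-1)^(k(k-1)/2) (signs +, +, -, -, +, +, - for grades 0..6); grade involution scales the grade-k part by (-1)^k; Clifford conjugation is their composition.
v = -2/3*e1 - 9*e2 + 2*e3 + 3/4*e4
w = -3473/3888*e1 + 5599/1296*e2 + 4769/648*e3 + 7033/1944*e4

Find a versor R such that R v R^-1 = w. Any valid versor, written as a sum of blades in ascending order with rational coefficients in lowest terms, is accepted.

Since q(v) = q(w) = -12257/144, the sum R = v + w = -6065/3888*e1 - 6065/1296*e2 + 6065/648*e3 + 8491/1944*e4 does the job whenever invertible.
Answer: -6065/3888*e1 - 6065/1296*e2 + 6065/648*e3 + 8491/1944*e4


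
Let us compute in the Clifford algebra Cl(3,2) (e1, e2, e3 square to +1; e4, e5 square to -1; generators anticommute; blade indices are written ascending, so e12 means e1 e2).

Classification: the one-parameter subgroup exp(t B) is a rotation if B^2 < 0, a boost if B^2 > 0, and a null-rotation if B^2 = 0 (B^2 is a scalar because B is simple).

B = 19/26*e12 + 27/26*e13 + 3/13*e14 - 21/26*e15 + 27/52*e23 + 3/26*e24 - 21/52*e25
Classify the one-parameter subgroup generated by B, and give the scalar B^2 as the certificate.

B^2 term by term: the squares give (19/26)^2*(e12)^2 + (27/26)^2*(e13)^2 + (3/13)^2*(e14)^2 + (-21/26)^2*(e15)^2 + (27/52)^2*(e23)^2 + (3/26)^2*(e24)^2 + (-21/52)^2*(e25)^2 = 361/676*(-1) + 729/676*(-1) + 9/169*(+1) + 441/676*(+1) + 729/2704*(-1) + 9/676*(+1) + 441/2704*(+1) = -1 (each basis 2-blade squares to minus the product of its generators' squares); cross terms between blades sharing an index anticommute and cancel; the commuting (index-disjoint) pairs give grade-4 terms 2*c*c'*(blade product), which cancel blade by blade — e1234: -81/338 + 81/338 = 0; e1235: 567/676 - 567/676 = 0; e1245: 63/338 - 63/338 = 0 — confirming B is simple. So B^2 = -1.
Answer: rotation, certificate B^2 = -1. Because -1 is invariant under every versor sandwich, the classification follows from its sign alone.


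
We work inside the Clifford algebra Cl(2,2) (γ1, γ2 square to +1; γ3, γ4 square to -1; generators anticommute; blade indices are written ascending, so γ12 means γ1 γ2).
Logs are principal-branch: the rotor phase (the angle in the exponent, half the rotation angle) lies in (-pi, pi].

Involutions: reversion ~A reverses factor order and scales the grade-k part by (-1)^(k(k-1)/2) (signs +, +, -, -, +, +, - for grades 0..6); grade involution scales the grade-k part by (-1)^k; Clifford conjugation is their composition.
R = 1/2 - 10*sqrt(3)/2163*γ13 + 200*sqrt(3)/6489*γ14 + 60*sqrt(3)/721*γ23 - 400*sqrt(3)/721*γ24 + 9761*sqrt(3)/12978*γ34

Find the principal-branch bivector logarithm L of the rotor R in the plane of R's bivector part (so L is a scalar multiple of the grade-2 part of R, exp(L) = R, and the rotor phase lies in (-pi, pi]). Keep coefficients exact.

The scalar part of R is 1/2, so the principal-branch rotor phase is pinned; divide the bivector part by its sine to get the unit plane — L is the phase times that plane.
Concretely: cos(phase) = 1/2 gives phase = ±pi/3, and since phase/sin(phase) is even the sign is immaterial: L = (phase/sin(phase)) * <R>_2 = (2*sqrt(3)*pi/9) * <R>_2.
Answer: -20*pi/6489*γ13 + 400*pi/19467*γ14 + 40*pi/721*γ23 - 800*pi/2163*γ24 + 9761*pi/19467*γ34


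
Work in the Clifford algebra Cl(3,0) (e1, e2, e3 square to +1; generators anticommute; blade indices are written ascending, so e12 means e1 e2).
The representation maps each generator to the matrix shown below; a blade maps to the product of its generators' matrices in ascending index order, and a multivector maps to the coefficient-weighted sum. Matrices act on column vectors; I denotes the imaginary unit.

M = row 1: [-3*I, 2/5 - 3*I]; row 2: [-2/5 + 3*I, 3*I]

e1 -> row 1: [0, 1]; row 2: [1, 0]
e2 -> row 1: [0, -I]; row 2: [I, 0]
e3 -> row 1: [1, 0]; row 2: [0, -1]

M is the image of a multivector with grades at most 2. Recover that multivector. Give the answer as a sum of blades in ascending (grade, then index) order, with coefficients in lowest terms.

Method: 1, rho(e1), rho(e2), rho(e3) form a trace-orthogonal basis of the 2x2 complex matrices (tr(X Y) = 2 if X = Y, else 0), so M = m0*1 + m1*rho(e1) + m2*rho(e2) + m3*rho(e3) with m0 = tr(M)/2 = 0, m1 = tr(M rho(e1))/2 = 0, m2 = tr(M rho(e2))/2 = 3 + 2*I/5, m3 = tr(M rho(e3))/2 = -3*I.
Multiplying table entries, the bivector images are rho(e12) = I*rho(e3), rho(e13) = -I*rho(e2), rho(e23) = I*rho(e1); with real blade coefficients the real parts of m0..m3 are the coefficients of 1, e1, e2, e3 and the imaginary parts give the bivectors (e23: Im m1, e13: -Im m2, e12: Im m3).
Answer: 3*e2 - 3*e12 - 2/5*e13


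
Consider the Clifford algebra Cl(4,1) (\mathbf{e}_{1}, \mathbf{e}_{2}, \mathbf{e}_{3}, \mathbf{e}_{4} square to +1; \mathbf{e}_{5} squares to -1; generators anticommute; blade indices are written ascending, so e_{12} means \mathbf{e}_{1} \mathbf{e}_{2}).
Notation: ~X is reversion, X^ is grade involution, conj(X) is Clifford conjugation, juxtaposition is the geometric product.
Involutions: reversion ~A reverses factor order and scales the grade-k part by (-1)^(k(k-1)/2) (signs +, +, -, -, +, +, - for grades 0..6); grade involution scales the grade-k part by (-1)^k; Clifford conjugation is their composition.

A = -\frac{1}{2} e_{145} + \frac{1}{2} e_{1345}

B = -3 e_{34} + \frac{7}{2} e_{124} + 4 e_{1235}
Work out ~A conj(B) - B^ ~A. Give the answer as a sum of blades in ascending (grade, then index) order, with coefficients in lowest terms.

first term: -\frac{3}{2} e_{15} - 2 e_{24} - \frac{7}{4} e_{25} - \frac{3}{2} e_{135} - 2 e_{234} - \frac{7}{4} e_{235}
second term: \frac{3}{2} e_{15} + 2 e_{24} - \frac{7}{4} e_{25} - \frac{3}{2} e_{135} - 2 e_{234} + \frac{7}{4} e_{235}
Answer: -3 e_{15} - 4 e_{24} - \frac{7}{2} e_{235}


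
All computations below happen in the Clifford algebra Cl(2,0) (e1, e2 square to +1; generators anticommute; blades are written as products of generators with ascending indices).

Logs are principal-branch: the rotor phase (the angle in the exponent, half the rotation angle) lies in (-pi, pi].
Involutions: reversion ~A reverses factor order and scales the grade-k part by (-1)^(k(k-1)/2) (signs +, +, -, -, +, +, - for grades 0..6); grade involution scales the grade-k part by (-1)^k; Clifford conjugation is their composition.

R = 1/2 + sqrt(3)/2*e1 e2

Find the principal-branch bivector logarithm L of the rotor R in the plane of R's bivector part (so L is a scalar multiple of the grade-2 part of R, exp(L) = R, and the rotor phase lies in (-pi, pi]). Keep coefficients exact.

The scalar part of R is 1/2, which fixes the principal-branch rotor phase; the unit plane is then the bivector part divided by the sine of that phase, and L is that plane scaled by the phase.
Concretely: cos(phase) = 1/2 gives phase = ±pi/3, and since phase/sin(phase) is even the sign is immaterial: L = (phase/sin(phase)) * <R>_2 = (2*sqrt(3)*pi/9) * <R>_2.
Answer: pi/3*e1 e2


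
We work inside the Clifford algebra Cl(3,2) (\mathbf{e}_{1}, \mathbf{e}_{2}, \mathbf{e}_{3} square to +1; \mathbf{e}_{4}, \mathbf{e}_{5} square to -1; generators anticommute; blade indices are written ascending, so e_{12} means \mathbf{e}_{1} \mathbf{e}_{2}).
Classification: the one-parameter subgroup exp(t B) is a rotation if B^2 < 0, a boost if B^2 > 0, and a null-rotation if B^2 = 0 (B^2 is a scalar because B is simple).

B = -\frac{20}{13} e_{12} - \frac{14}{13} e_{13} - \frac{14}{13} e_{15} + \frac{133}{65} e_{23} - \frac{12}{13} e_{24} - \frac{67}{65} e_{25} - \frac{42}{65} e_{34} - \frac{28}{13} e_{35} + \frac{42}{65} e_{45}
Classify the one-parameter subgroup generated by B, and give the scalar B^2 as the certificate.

B^2 term by term: the squares give (-\frac{20}{13})^2*(e_{12})^2 + (-\frac{14}{13})^2*(e_{13})^2 + (-\frac{14}{13})^2*(e_{15})^2 + (\frac{133}{65})^2*(e_{23})^2 + (-\frac{12}{13})^2*(e_{24})^2 + (-\frac{67}{65})^2*(e_{25})^2 + (-\frac{42}{65})^2*(e_{34})^2 + (-\frac{28}{13})^2*(e_{35})^2 + (\frac{42}{65})^2*(e_{45})^2 = \frac{400}{169}*(-1) + \frac{196}{169}*(-1) + \frac{196}{169}*(+1) + \frac{17689}{4225}*(-1) + \frac{144}{169}*(+1) + \frac{4489}{4225}*(+1) + \frac{1764}{4225}*(+1) + \frac{784}{169}*(+1) + \frac{1764}{4225}*(-1) = 0 (each basis 2-blade squares to minus the product of its generators' squares); cross terms between blades sharing an index anticommute and cancel; the commuting (index-disjoint) pairs give grade-4 terms 2*c*c'*(blade product), which cancel blade by blade — e_{1234}: \frac{336}{169} - \frac{336}{169} = 0; e_{1235}: \frac{1120}{169} - \frac{1876}{845} - \frac{3724}{845} = 0; e_{1245}: -\frac{336}{169} + \frac{336}{169} = 0; e_{1345}: -\frac{1176}{845} + \frac{1176}{845} = 0; e_{2345}: \frac{11172}{4225} - \frac{672}{169} + \frac{5628}{4225} = 0 — confirming B is simple. So B^2 = 0.
Answer: null-rotation, certificate B^2 = 0. The invariant at work: B^2 = 0 is unchanged by conjugation, hence its sign classifies the subgroup whatever basis B is written in.


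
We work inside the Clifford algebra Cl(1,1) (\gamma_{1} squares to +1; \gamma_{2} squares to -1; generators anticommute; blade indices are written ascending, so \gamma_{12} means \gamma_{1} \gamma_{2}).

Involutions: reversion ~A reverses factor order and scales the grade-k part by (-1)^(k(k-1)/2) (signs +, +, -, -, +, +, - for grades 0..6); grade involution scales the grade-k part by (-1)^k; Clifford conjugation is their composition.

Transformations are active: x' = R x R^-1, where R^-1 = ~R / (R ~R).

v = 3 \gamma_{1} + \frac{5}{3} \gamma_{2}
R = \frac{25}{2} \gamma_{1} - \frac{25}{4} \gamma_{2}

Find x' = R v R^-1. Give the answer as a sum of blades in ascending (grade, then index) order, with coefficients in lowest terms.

~R = \frac{25}{2} \gamma_{1} - \frac{25}{4} \gamma_{2}, and R ~R = \frac{1875}{16}, so R^-1 = ~R / (\frac{1875}{16}).
R v = \frac{575}{12} + \frac{475}{12} \gamma_{12}
Answer: \frac{65}{9} \gamma_{1} - \frac{61}{9} \gamma_{2}


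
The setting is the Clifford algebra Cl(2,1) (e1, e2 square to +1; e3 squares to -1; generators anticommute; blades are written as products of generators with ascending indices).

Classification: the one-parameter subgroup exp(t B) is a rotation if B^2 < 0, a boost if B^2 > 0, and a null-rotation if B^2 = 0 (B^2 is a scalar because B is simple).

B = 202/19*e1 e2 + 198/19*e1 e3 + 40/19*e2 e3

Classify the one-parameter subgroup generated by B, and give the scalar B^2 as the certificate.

B^2 term by term: the squares give (202/19)^2*(e1 e2)^2 + (198/19)^2*(e1 e3)^2 + (40/19)^2*(e2 e3)^2 = 40804/361*(-1) + 39204/361*(+1) + 1600/361*(+1) = 0 (each basis 2-blade squares to minus the product of its generators' squares); cross terms between blades sharing an index anticommute and cancel. So B^2 = 0.
Answer: null-rotation, certificate B^2 = 0. Key observation: B^2 = 0 is a conjugation invariant, so its sign decides the class regardless of the surface form of B.


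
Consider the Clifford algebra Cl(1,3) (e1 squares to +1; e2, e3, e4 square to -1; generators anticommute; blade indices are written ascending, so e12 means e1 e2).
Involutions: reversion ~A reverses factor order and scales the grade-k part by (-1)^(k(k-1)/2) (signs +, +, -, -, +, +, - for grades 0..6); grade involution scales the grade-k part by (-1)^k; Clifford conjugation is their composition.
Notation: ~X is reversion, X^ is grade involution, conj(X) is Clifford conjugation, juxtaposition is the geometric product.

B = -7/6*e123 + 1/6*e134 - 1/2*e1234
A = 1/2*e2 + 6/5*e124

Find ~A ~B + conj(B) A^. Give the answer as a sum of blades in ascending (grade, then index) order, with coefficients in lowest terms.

first term: 3/5*e3 + 7/12*e13 + 1/5*e23 + 7/5*e34 - 1/4*e134 + 1/12*e1234
second term: -3/5*e3 + 7/12*e13 + 1/5*e23 + 7/5*e34 - 1/4*e134 - 1/12*e1234
Answer: 7/6*e13 + 2/5*e23 + 14/5*e34 - 1/2*e134


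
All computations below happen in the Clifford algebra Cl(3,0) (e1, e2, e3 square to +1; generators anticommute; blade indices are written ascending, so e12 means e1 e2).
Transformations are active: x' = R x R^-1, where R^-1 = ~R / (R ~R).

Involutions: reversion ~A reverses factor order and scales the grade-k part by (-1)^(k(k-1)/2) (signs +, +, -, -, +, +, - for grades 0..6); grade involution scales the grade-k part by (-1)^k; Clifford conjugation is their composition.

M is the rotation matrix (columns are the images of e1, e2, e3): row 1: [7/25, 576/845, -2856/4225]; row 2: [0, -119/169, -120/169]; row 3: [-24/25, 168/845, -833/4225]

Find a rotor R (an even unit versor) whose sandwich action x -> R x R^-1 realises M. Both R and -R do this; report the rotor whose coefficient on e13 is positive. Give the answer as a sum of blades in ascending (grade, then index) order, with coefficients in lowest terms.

Method: write R = a + b12*e12 + b13*e13 + b23*e23 with a^2 + b12^2 + b13^2 + b23^2 = 1 (so R^-1 = ~R). Expanding the columns R e_j ~R gives tr M = 4a^2 - 1 and, from the antisymmetric part, M21 - M12 = -4a*b12, M13 - M31 = 4a*b13, M32 - M23 = -4a*b23.
Here tr M = -105/169, so a^2 = (1 + tr M)/4 = 16/169 and a = ±4/13. Taking a = 4/13: M21 - M12 = -576/845, M13 - M31 = 48/169, M32 - M23 = 768/845, giving b12 = 36/65, b13 = 3/13, b23 = -48/65, i.e. R = 4/13 + 36/65*e12 + 3/13*e13 - 48/65*e23.
Its e13 coefficient is already positive.
Answer: 4/13 + 36/65*e12 + 3/13*e13 - 48/65*e23. Sheet selection: the two-to-one cover makes ±R indistinguishable at the matrix level (trace -105/169), so uniqueness comes from the required sign on e13.


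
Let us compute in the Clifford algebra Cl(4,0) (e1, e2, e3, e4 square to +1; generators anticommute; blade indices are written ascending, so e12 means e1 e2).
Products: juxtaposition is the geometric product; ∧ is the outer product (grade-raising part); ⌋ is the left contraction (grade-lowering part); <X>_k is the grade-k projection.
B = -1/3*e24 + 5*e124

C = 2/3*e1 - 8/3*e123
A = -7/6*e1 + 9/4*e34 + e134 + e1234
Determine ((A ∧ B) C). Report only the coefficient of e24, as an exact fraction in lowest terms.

step 1: 7/18*e124
step 2: 7/27*e24 - 28/27*e34
Answer: 7/27


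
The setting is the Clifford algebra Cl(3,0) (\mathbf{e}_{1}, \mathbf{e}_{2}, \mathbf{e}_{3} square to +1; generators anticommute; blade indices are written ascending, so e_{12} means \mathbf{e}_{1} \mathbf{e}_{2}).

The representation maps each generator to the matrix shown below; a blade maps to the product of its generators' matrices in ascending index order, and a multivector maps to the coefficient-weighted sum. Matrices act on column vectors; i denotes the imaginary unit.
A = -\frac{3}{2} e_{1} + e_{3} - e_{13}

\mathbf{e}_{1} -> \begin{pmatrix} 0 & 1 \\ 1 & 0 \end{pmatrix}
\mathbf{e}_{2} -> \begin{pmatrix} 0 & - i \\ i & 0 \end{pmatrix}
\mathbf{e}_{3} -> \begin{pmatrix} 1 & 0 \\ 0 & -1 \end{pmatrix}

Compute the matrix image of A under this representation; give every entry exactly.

Bivector images (products of the table entries): rho(e_{13}) = rho(\mathbf{e}_{1})rho(\mathbf{e}_{3}) = \begin{pmatrix} 0 & -1 \\ 1 & 0 \end{pmatrix}.
M = (-\frac{3}{2})*rho(e_{1}) + (1)*rho(e_{3}) + (-1)*rho(e_{13}), summed entrywise:
Answer: \begin{pmatrix} 1 & - \frac{1}{2} \\ - \frac{5}{2} & -1 \end{pmatrix}


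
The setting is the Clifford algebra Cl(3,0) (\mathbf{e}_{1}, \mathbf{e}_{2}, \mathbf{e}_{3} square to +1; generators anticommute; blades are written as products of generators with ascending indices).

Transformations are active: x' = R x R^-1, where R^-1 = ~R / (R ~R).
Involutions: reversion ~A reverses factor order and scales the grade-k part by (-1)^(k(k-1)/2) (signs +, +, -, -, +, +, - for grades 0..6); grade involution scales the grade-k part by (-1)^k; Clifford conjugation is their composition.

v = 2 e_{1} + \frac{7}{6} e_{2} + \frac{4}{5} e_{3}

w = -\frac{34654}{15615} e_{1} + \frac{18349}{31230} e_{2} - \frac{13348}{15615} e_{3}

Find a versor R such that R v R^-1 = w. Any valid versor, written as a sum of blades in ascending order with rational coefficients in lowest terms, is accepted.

Equal squares first: v^2 = w^2 = \frac{5401}{900}. Then v + w = -\frac{3424}{15615} e_{1} + \frac{27392}{15615} e_{2} - \frac{856}{15615} e_{3} is a versor taking v to w, provided it is invertible.
Answer: -\frac{3424}{15615} e_{1} + \frac{27392}{15615} e_{2} - \frac{856}{15615} e_{3}


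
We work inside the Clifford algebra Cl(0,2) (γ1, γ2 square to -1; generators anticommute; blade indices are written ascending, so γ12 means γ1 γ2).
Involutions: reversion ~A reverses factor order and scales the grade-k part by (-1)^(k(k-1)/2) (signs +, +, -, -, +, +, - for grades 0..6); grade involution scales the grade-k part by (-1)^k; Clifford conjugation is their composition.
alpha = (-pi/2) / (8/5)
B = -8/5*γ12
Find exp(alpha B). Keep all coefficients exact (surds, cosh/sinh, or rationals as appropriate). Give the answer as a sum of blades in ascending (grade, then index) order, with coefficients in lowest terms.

B^2 = (-8/5)^2*(γ12)^2 = 64/25*(-1) = -64/25 (a basis 2-blade squares to minus the product of its generators' squares).
B^2 = -64/25 — the series telescopes trigonometrically here: l = 8/5, alpha*l = -pi/2, so exp(alpha B) = cos(-pi/2) + (sin(-pi/2)/(8/5))*B = 0 + (-5/8)*B.
Answer: γ12


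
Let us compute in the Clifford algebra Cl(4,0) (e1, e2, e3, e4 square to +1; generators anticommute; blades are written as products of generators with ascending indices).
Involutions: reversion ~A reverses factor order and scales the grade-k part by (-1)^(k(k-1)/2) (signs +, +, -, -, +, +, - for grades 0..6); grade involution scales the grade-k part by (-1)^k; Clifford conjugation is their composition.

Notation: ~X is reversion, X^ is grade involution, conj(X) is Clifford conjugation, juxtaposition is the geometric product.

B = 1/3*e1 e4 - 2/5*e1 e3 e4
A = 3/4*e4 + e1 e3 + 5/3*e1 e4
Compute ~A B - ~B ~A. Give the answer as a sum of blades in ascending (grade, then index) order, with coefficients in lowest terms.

first term: 5/9 - 1/4*e1 + 2/3*e3 - 2/5*e4 - 3/10*e1 e3 + 1/3*e3 e4
second term: -5/9 - 1/4*e1 - 2/3*e3 + 2/5*e4 + 3/10*e1 e3 + 1/3*e3 e4
Answer: 10/9 + 4/3*e3 - 4/5*e4 - 3/5*e1 e3


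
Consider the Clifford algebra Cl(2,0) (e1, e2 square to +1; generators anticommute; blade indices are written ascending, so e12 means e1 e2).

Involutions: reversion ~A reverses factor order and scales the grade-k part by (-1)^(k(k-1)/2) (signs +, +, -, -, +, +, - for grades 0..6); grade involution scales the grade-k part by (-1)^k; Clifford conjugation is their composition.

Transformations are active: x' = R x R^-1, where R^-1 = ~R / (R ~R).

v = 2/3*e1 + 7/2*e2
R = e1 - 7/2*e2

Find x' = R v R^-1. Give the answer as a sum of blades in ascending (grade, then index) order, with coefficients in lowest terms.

~R = e1 - 7/2*e2, and R ~R = 53/4, so R^-1 = ~R / (53/4).
R v = -139/12 + 35/6*e12
Answer: -128/53*e1 + 833/318*e2


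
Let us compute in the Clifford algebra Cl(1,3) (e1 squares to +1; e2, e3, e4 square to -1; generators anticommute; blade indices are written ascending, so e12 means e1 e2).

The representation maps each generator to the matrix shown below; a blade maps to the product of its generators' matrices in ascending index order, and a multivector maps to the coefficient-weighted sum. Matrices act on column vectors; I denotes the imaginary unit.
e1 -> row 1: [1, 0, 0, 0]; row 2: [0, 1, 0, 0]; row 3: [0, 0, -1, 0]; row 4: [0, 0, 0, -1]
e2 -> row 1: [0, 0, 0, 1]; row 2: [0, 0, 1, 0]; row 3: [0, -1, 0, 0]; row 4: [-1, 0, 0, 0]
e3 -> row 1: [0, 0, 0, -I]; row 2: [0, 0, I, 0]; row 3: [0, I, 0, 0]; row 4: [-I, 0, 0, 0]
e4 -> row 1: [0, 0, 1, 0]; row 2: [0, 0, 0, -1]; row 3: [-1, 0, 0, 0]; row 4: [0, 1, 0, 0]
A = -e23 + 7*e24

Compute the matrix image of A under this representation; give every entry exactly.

Bivector images (products of the table entries): rho(e23) = rho(e2)rho(e3) = row 1: [-I, 0, 0, 0]; row 2: [0, I, 0, 0]; row 3: [0, 0, -I, 0]; row 4: [0, 0, 0, I]; rho(e24) = rho(e2)rho(e4) = row 1: [0, 1, 0, 0]; row 2: [-1, 0, 0, 0]; row 3: [0, 0, 0, 1]; row 4: [0, 0, -1, 0].
M = (-1)*rho(e23) + (7)*rho(e24), summed entrywise:
Answer: row 1: [I, 7, 0, 0]; row 2: [-7, -I, 0, 0]; row 3: [0, 0, I, 7]; row 4: [0, 0, -7, -I]


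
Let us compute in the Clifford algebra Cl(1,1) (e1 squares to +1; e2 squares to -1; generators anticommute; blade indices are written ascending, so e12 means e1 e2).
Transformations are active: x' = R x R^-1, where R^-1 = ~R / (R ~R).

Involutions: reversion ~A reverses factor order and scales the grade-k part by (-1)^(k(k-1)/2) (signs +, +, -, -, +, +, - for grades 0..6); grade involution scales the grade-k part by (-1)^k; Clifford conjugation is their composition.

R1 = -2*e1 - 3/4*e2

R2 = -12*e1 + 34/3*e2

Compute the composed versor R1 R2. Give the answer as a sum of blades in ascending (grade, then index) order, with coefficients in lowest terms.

Distribute over the terms of R1 (each basis-blade product reordered to ascending indices, repeated generators contracted through their squares):
(-2*e1) R2 = 24 - 68/3*e12
(-3/4*e2) R2 = 17/2 - 9*e12
Summing the partial products and collecting blades:
Answer: 65/2 - 95/3*e12
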